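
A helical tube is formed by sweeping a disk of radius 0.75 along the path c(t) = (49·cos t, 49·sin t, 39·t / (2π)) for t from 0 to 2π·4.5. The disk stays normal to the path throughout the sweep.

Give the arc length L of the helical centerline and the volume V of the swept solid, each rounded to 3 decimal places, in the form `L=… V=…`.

L=1396.514 V=2467.844

2πR = 2π·49 = 307.876080
per-turn = √(307.876080² + 39²) = √(94787.6807 + 1521) = √96308.6807 = 310.336399
L = 4.5 × 310.336399 = 1396.513796
V = π·0.75² × L = 1.767146 × 1396.513796 = 2467.843584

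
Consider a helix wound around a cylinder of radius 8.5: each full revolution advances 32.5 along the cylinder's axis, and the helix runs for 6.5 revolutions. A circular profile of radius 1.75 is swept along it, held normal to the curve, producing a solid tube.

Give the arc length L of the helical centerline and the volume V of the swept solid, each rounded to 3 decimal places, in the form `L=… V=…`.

L=406.370 V=3909.741

2πR = 2π·8.5 = 53.407075
per-turn = √(53.407075² + 32.5²) = √(2852.3157 + 1056.25) = √3908.5657 = 62.518523
L = 6.5 × 62.518523 = 406.370397
V = π·1.75² × L = 9.621128 × 406.370397 = 3909.741403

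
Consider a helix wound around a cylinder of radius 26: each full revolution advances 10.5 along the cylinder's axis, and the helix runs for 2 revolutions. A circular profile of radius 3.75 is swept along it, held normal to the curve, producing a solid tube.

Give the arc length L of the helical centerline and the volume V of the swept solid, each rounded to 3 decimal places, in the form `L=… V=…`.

2πR = 2π·26 = 163.362818
per-turn = √(163.362818² + 10.5²) = √(26687.4103 + 110.25) = √26797.6603 = 163.699909
L = 2 × 163.699909 = 327.399819
V = π·3.75² × L = 44.178647 × 327.399819 = 14464.080912

L=327.400 V=14464.081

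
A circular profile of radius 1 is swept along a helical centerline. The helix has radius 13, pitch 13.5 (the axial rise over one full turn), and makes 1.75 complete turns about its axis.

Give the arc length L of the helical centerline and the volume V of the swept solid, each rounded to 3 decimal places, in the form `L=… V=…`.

2πR = 2π·13 = 81.681409
per-turn = √(81.681409² + 13.5²) = √(6671.8526 + 182.25) = √6854.1026 = 82.789508
L = 1.75 × 82.789508 = 144.881638
V = π·1² × L = 3.141593 × 144.881638 = 455.159091

L=144.882 V=455.159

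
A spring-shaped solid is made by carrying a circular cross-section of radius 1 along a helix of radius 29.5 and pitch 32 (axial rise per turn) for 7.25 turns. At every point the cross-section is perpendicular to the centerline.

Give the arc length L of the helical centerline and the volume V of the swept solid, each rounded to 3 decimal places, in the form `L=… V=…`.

L=1363.696 V=4284.177

2πR = 2π·29.5 = 185.353967
per-turn = √(185.353967² + 32²) = √(34356.0929 + 1024) = √35380.0929 = 188.095967
L = 7.25 × 188.095967 = 1363.695763
V = π·1² × L = 3.141593 × 1363.695763 = 4284.176591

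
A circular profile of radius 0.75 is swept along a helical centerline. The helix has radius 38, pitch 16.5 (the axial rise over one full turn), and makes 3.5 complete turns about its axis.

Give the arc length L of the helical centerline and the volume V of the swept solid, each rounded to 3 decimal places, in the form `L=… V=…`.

2πR = 2π·38 = 238.761042
per-turn = √(238.761042² + 16.5²) = √(57006.8350 + 272.25) = √57279.0850 = 239.330493
L = 3.5 × 239.330493 = 837.656727
V = π·0.75² × L = 1.767146 × 837.656727 = 1480.261623

L=837.657 V=1480.262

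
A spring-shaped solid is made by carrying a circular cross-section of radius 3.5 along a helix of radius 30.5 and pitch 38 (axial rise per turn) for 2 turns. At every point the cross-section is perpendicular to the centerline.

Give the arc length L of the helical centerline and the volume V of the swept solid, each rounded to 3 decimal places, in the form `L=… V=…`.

2πR = 2π·30.5 = 191.637152
per-turn = √(191.637152² + 38²) = √(36724.7980 + 1444) = √38168.7980 = 195.368365
L = 2 × 195.368365 = 390.736730
V = π·3.5² × L = 38.484510 × 390.736730 = 15037.311583

L=390.737 V=15037.312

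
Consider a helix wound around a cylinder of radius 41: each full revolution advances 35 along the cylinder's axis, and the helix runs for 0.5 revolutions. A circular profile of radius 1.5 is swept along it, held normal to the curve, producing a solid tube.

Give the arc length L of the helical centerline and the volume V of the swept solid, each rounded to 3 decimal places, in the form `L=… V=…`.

2πR = 2π·41 = 257.610598
per-turn = √(257.610598² + 35²) = √(66363.2200 + 1225) = √67588.2200 = 259.977345
L = 0.5 × 259.977345 = 129.988673
V = π·1.5² × L = 7.068583 × 129.988673 = 918.835782

L=129.989 V=918.836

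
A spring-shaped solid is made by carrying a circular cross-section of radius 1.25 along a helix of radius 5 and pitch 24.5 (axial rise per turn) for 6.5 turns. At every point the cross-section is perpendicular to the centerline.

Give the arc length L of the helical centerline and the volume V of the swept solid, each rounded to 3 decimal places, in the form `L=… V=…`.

L=258.959 V=1271.161

2πR = 2π·5 = 31.415927
per-turn = √(31.415927² + 24.5²) = √(986.9604 + 600.25) = √1587.2104 = 39.839810
L = 6.5 × 39.839810 = 258.958763
V = π·1.25² × L = 4.908739 × 258.958763 = 1271.160857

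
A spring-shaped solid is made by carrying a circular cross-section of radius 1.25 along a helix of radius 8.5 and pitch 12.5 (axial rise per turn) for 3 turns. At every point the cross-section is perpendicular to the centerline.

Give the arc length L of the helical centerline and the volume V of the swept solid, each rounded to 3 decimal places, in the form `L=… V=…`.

2πR = 2π·8.5 = 53.407075
per-turn = √(53.407075² + 12.5²) = √(2852.3157 + 156.25) = √3008.5657 = 54.850394
L = 3 × 54.850394 = 164.551181
V = π·1.25² × L = 4.908739 × 164.551181 = 807.738719

L=164.551 V=807.739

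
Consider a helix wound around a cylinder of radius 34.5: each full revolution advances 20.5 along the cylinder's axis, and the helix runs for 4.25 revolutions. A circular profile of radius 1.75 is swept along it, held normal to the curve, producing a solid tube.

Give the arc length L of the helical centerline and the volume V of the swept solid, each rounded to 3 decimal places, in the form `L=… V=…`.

2πR = 2π·34.5 = 216.769893
per-turn = √(216.769893² + 20.5²) = √(46989.1866 + 420.25) = √47409.4366 = 217.737081
L = 4.25 × 217.737081 = 925.382595
V = π·1.75² × L = 9.621128 × 925.382595 = 8903.223937

L=925.383 V=8903.224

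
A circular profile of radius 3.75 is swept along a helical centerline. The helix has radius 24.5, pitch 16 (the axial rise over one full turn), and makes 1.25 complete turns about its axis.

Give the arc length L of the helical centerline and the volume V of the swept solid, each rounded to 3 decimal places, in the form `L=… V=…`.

2πR = 2π·24.5 = 153.938040
per-turn = √(153.938040² + 16²) = √(23696.9202 + 256) = √23952.9202 = 154.767310
L = 1.25 × 154.767310 = 193.459137
V = π·3.75² × L = 44.178647 × 193.459137 = 8546.762871

L=193.459 V=8546.763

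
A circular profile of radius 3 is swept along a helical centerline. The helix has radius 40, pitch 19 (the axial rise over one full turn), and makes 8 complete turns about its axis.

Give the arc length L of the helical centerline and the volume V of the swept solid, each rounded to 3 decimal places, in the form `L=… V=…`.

2πR = 2π·40 = 251.327412
per-turn = √(251.327412² + 19²) = √(63165.4682 + 361) = √63526.4682 = 252.044576
L = 8 × 252.044576 = 2016.356606
V = π·3² × L = 28.274334 × 2016.356606 = 57011.139905

L=2016.357 V=57011.140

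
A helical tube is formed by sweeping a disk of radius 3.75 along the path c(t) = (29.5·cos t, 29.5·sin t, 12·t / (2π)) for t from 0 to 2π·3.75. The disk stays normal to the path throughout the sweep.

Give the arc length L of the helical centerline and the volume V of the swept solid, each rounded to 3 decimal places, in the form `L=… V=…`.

2πR = 2π·29.5 = 185.353967
per-turn = √(185.353967² + 12²) = √(34356.0929 + 144) = √34500.0929 = 185.742006
L = 3.75 × 185.742006 = 696.532524
V = π·3.75² × L = 44.178647 × 696.532524 = 30771.864277

L=696.533 V=30771.864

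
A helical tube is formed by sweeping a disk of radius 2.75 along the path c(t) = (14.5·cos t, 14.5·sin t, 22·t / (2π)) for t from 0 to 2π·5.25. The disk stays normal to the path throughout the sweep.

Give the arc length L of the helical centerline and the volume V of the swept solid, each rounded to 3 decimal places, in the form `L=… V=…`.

L=492.055 V=11690.392

2πR = 2π·14.5 = 91.106187
per-turn = √(91.106187² + 22²) = √(8300.3373 + 484) = √8784.3373 = 93.724796
L = 5.25 × 93.724796 = 492.055177
V = π·2.75² × L = 23.758294 × 492.055177 = 11690.391769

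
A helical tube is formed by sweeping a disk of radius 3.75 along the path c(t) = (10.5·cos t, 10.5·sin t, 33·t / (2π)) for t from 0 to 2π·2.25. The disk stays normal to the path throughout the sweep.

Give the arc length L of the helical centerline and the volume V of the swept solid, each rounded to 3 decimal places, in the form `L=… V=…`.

L=165.975 V=7332.534

2πR = 2π·10.5 = 65.973446
per-turn = √(65.973446² + 33²) = √(4352.4955 + 1089) = √5441.4955 = 73.766493
L = 2.25 × 73.766493 = 165.974610
V = π·3.75² × L = 44.178647 × 165.974610 = 7332.533656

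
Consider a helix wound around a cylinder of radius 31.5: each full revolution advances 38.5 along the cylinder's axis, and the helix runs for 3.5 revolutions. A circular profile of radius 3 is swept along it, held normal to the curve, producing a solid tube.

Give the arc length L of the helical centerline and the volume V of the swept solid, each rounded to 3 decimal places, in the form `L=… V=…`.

L=705.705 V=19953.352

2πR = 2π·31.5 = 197.920337
per-turn = √(197.920337² + 38.5²) = √(39172.4599 + 1482.25) = √40654.7099 = 201.630131
L = 3.5 × 201.630131 = 705.705460
V = π·3² × L = 28.274334 × 705.705460 = 19953.351791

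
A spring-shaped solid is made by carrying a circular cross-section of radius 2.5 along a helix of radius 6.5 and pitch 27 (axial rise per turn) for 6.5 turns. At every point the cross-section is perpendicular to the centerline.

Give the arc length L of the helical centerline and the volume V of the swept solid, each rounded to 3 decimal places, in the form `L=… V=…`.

2πR = 2π·6.5 = 40.840704
per-turn = √(40.840704² + 27²) = √(1667.9631 + 729) = √2396.9631 = 48.958790
L = 6.5 × 48.958790 = 318.232137
V = π·2.5² × L = 19.634954 × 318.232137 = 6248.473392

L=318.232 V=6248.473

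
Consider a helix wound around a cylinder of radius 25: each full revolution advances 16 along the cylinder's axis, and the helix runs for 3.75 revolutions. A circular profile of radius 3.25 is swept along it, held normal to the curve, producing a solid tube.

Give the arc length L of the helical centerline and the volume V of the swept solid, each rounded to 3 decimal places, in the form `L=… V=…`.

L=592.097 V=19647.581

2πR = 2π·25 = 157.079633
per-turn = √(157.079633² + 16²) = √(24674.0110 + 256) = √24930.0110 = 157.892403
L = 3.75 × 157.892403 = 592.096512
V = π·3.25² × L = 33.183072 × 592.096512 = 19647.581433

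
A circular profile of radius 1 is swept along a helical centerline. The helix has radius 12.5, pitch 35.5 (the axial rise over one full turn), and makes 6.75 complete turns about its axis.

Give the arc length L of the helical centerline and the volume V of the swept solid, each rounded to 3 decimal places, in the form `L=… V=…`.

2πR = 2π·12.5 = 78.539816
per-turn = √(78.539816² + 35.5²) = √(6168.5028 + 1260.25) = √7428.7528 = 86.190213
L = 6.75 × 86.190213 = 581.783935
V = π·1² × L = 3.141593 × 581.783935 = 1827.728137

L=581.784 V=1827.728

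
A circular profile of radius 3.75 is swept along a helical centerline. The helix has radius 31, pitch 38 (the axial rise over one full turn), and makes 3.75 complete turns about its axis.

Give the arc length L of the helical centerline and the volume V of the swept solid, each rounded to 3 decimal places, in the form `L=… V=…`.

L=744.191 V=32877.346

2πR = 2π·31 = 194.778745
per-turn = √(194.778745² + 38²) = √(37938.7593 + 1444) = √39382.7593 = 198.450899
L = 3.75 × 198.450899 = 744.190871
V = π·3.75² × L = 44.178647 × 744.190871 = 32877.345573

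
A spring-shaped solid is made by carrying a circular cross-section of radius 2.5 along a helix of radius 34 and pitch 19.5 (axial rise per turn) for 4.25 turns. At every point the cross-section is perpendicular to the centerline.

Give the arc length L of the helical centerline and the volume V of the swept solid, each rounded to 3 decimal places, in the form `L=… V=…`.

L=911.695 V=17901.086

2πR = 2π·34 = 213.628300
per-turn = √(213.628300² + 19.5²) = √(45637.0508 + 380.25) = √46017.3008 = 214.516435
L = 4.25 × 214.516435 = 911.694847
V = π·2.5² × L = 19.634954 × 911.694847 = 17901.086469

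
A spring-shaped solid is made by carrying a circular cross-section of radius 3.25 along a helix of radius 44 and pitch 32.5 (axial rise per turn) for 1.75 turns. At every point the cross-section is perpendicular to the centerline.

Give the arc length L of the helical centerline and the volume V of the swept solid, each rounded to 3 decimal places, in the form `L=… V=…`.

L=487.137 V=16164.697

2πR = 2π·44 = 276.460154
per-turn = √(276.460154² + 32.5²) = √(76430.2165 + 1056.25) = √77486.4665 = 278.363910
L = 1.75 × 278.363910 = 487.136843
V = π·3.25² × L = 33.183072 × 487.136843 = 16164.697125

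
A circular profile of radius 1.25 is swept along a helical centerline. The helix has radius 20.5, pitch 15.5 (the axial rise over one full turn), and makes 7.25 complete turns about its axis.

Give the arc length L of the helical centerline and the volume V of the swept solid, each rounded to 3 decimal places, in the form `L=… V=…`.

2πR = 2π·20.5 = 128.805299
per-turn = √(128.805299² + 15.5²) = √(16590.8050 + 240.25) = √16831.0550 = 129.734556
L = 7.25 × 129.734556 = 940.575530
V = π·1.25² × L = 4.908739 × 940.575530 = 4617.039338

L=940.576 V=4617.039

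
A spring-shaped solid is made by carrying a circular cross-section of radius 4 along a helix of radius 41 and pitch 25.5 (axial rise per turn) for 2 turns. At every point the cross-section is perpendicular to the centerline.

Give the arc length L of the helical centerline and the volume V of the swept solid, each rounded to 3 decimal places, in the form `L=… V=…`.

2πR = 2π·41 = 257.610598
per-turn = √(257.610598² + 25.5²) = √(66363.2200 + 650.25) = √67013.4700 = 258.869600
L = 2 × 258.869600 = 517.739201
V = π·4² × L = 50.265482 × 517.739201 = 26024.410712

L=517.739 V=26024.411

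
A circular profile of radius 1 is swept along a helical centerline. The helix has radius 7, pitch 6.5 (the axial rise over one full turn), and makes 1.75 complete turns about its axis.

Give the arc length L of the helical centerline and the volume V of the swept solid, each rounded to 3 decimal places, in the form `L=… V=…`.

L=77.805 V=244.432

2πR = 2π·7 = 43.982297
per-turn = √(43.982297² + 6.5²) = √(1934.4425 + 42.25) = √1976.6925 = 44.460010
L = 1.75 × 44.460010 = 77.805017
V = π·1² × L = 3.141593 × 77.805017 = 244.431670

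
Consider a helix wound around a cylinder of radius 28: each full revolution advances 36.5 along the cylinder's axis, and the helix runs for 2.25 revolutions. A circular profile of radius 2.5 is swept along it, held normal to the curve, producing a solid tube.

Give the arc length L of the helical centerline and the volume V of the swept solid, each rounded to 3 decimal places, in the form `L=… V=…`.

2πR = 2π·28 = 175.929189
per-turn = √(175.929189² + 36.5²) = √(30951.0794 + 1332.25) = √32283.3294 = 179.675623
L = 2.25 × 179.675623 = 404.270151
V = π·2.5² × L = 19.634954 × 404.270151 = 7937.825855

L=404.270 V=7937.826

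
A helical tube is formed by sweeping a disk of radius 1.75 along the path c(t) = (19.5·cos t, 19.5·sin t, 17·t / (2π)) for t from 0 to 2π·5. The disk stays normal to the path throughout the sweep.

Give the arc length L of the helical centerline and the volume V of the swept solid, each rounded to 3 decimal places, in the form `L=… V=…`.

L=618.479 V=5950.469

2πR = 2π·19.5 = 122.522113
per-turn = √(122.522113² + 17²) = √(15011.6683 + 289) = √15300.6683 = 123.695870
L = 5 × 123.695870 = 618.479351
V = π·1.75² × L = 9.621128 × 618.479351 = 5950.468691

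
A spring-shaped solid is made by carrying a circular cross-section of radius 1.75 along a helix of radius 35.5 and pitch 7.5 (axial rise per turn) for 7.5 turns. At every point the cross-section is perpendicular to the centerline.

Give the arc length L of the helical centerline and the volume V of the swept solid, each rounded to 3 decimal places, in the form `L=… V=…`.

L=1673.844 V=16104.262

2πR = 2π·35.5 = 223.053078
per-turn = √(223.053078² + 7.5²) = √(49752.6758 + 56.25) = √49808.9258 = 223.179134
L = 7.5 × 223.179134 = 1673.843504
V = π·1.75² × L = 9.621128 × 1673.843504 = 16104.261769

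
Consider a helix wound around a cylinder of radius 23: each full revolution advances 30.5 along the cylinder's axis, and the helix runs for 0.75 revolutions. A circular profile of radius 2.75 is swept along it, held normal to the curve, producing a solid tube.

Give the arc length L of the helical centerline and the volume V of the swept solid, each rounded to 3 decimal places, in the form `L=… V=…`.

2πR = 2π·23 = 144.513262
per-turn = √(144.513262² + 30.5²) = √(20884.0829 + 930.25) = √21814.3329 = 147.696760
L = 0.75 × 147.696760 = 110.772570
V = π·2.75² × L = 23.758294 × 110.772570 = 2631.767334

L=110.773 V=2631.767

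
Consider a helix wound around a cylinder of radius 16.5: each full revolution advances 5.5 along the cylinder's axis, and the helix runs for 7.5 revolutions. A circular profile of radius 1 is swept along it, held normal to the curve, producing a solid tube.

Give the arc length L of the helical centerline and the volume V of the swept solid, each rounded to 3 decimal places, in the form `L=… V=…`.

2πR = 2π·16.5 = 103.672558
per-turn = √(103.672558² + 5.5²) = √(10747.9992 + 30.25) = √10778.2492 = 103.818347
L = 7.5 × 103.818347 = 778.637603
V = π·1² × L = 3.141593 × 778.637603 = 2446.162174

L=778.638 V=2446.162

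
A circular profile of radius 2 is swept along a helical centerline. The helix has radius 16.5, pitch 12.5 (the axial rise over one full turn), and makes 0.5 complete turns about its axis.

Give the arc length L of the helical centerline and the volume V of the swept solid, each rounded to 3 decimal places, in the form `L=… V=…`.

2πR = 2π·16.5 = 103.672558
per-turn = √(103.672558² + 12.5²) = √(10747.9992 + 156.25) = √10904.2492 = 104.423413
L = 0.5 × 104.423413 = 52.211707
V = π·2² × L = 12.566371 × 52.211707 = 656.111655

L=52.212 V=656.112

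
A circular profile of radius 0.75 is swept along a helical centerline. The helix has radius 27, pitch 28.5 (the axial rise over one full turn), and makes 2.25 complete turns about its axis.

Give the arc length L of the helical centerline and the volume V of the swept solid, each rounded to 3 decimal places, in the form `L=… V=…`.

L=387.052 V=683.978

2πR = 2π·27 = 169.646003
per-turn = √(169.646003² + 28.5²) = √(28779.7664 + 812.25) = √29592.0164 = 172.023302
L = 2.25 × 172.023302 = 387.052430
V = π·0.75² × L = 1.767146 × 387.052430 = 683.978101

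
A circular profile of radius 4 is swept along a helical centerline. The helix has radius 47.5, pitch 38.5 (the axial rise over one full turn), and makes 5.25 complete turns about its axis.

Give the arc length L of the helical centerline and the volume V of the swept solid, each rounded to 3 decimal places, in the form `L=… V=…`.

2πR = 2π·47.5 = 298.451302
per-turn = √(298.451302² + 38.5²) = √(89073.1797 + 1482.25) = √90555.4297 = 300.924292
L = 5.25 × 300.924292 = 1579.852535
V = π·4² × L = 50.265482 × 1579.852535 = 79412.049872

L=1579.853 V=79412.050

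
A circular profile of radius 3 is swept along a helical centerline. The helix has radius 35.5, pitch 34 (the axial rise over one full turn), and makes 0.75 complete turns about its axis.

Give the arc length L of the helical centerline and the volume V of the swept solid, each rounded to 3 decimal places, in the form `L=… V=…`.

L=169.222 V=4784.643

2πR = 2π·35.5 = 223.053078
per-turn = √(223.053078² + 34²) = √(49752.6758 + 1156) = √50908.6758 = 225.629510
L = 0.75 × 225.629510 = 169.222133
V = π·3² × L = 28.274334 × 169.222133 = 4784.643075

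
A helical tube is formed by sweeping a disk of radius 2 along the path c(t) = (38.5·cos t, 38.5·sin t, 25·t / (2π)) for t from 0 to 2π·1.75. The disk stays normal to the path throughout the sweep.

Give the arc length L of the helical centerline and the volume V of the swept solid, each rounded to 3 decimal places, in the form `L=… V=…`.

2πR = 2π·38.5 = 241.902634
per-turn = √(241.902634² + 25²) = √(58516.8845 + 625) = √59141.8845 = 243.191045
L = 1.75 × 243.191045 = 425.584329
V = π·2² × L = 12.566371 × 425.584329 = 5348.050408

L=425.584 V=5348.050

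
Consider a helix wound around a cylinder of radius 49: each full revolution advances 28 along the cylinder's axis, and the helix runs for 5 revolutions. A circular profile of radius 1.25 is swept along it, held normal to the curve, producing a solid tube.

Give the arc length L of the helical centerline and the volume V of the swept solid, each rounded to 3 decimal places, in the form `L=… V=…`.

2πR = 2π·49 = 307.876080
per-turn = √(307.876080² + 28²) = √(94787.6807 + 784) = √95571.6807 = 309.146698
L = 5 × 309.146698 = 1545.733488
V = π·1.25² × L = 4.908739 × 1545.733488 = 7587.601517

L=1545.733 V=7587.602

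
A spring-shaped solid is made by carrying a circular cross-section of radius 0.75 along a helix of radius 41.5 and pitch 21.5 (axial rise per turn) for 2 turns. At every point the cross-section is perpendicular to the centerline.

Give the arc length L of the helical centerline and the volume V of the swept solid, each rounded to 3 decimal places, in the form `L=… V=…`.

2πR = 2π·41.5 = 260.752190
per-turn = √(260.752190² + 21.5²) = √(67991.7047 + 462.25) = √68453.9547 = 261.637067
L = 2 × 261.637067 = 523.274134
V = π·0.75² × L = 1.767146 × 523.274134 = 924.701723

L=523.274 V=924.702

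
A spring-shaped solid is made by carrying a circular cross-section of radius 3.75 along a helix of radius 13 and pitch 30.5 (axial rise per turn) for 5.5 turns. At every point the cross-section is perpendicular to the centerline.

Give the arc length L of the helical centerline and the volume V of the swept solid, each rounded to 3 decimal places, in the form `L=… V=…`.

2πR = 2π·13 = 81.681409
per-turn = √(81.681409² + 30.5²) = √(6671.8526 + 930.25) = √7602.1026 = 87.190037
L = 5.5 × 87.190037 = 479.545204
V = π·3.75² × L = 44.178647 × 479.545204 = 21185.658150

L=479.545 V=21185.658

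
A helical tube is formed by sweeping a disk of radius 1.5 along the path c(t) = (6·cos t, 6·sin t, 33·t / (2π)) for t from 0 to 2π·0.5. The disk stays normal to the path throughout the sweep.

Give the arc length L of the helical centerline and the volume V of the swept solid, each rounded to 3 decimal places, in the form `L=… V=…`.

L=25.051 V=177.076

2πR = 2π·6 = 37.699112
per-turn = √(37.699112² + 33²) = √(1421.2230 + 1089) = √2510.2230 = 50.102126
L = 0.5 × 50.102126 = 25.051063
V = π·1.5² × L = 7.068583 × 25.051063 = 177.075530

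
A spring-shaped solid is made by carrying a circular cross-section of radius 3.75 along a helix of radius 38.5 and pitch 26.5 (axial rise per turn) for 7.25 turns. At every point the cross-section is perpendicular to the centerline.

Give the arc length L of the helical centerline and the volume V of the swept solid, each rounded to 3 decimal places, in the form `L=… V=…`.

L=1764.286 V=77943.776

2πR = 2π·38.5 = 241.902634
per-turn = √(241.902634² + 26.5²) = √(58516.8845 + 702.25) = √59219.1345 = 243.349819
L = 7.25 × 243.349819 = 1764.286189
V = π·3.75² × L = 44.178647 × 1764.286189 = 77943.776208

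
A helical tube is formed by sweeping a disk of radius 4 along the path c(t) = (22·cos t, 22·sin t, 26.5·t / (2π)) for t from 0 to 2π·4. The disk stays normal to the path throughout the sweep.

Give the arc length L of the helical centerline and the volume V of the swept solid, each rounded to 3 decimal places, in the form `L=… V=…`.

2πR = 2π·22 = 138.230077
per-turn = √(138.230077² + 26.5²) = √(19107.5541 + 702.25) = √19809.8041 = 140.747306
L = 4 × 140.747306 = 562.989224
V = π·4² × L = 50.265482 × 562.989224 = 28298.924944

L=562.989 V=28298.925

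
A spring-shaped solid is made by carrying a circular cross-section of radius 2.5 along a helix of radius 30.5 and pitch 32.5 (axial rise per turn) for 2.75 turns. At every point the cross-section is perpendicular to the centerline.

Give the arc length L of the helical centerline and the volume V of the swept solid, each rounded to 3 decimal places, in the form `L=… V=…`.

L=534.527 V=10495.414

2πR = 2π·30.5 = 191.637152
per-turn = √(191.637152² + 32.5²) = √(36724.7980 + 1056.25) = √37781.0480 = 194.373475
L = 2.75 × 194.373475 = 534.527058
V = π·2.5² × L = 19.634954 × 534.527058 = 10495.414233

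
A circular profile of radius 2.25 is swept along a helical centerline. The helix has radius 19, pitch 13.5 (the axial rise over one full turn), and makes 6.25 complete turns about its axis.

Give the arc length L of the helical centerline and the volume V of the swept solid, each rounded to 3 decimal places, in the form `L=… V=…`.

L=750.884 V=11942.291

2πR = 2π·19 = 119.380521
per-turn = √(119.380521² + 13.5²) = √(14251.7088 + 182.25) = √14433.9588 = 120.141411
L = 6.25 × 120.141411 = 750.883822
V = π·2.25² × L = 15.904313 × 750.883822 = 11942.291185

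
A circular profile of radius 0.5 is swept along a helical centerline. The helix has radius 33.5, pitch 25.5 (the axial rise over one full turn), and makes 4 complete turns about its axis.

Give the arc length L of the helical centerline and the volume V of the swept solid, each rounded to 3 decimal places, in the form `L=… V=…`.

L=848.103 V=666.098

2πR = 2π·33.5 = 210.486708
per-turn = √(210.486708² + 25.5²) = √(44304.6542 + 650.25) = √44954.9042 = 212.025716
L = 4 × 212.025716 = 848.102863
V = π·0.5² × L = 0.785398 × 848.102863 = 666.098431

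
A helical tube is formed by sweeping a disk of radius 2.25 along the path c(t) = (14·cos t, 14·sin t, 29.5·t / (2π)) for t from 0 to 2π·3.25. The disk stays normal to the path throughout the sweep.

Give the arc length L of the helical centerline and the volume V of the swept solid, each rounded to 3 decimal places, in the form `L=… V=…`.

L=301.533 V=4795.677

2πR = 2π·14 = 87.964594
per-turn = √(87.964594² + 29.5²) = √(7737.7699 + 870.25) = √8608.0199 = 92.779415
L = 3.25 × 92.779415 = 301.533099
V = π·2.25² × L = 15.904313 × 301.533099 = 4795.676725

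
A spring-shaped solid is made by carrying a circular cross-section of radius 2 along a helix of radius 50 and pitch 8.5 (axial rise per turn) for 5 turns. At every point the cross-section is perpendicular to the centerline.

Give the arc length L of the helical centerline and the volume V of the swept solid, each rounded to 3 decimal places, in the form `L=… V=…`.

L=1571.371 V=19746.432

2πR = 2π·50 = 314.159265
per-turn = √(314.159265² + 8.5²) = √(98696.0440 + 72.25) = √98768.2940 = 314.274234
L = 5 × 314.274234 = 1571.371169
V = π·2² × L = 12.566371 × 1571.371169 = 19746.432480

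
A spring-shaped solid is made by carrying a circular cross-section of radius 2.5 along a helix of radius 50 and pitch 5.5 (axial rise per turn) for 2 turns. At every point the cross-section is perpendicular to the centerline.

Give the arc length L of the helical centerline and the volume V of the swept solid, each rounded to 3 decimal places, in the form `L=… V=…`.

2πR = 2π·50 = 314.159265
per-turn = √(314.159265² + 5.5²) = √(98696.0440 + 30.25) = √98726.2940 = 314.207406
L = 2 × 314.207406 = 628.414812
V = π·2.5² × L = 19.634954 × 628.414812 = 12338.895982

L=628.415 V=12338.896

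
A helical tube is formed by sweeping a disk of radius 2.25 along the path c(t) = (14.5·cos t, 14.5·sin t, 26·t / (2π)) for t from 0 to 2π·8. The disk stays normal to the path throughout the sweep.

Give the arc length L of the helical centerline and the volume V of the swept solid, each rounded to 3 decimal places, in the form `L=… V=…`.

2πR = 2π·14.5 = 91.106187
per-turn = √(91.106187² + 26²) = √(8300.3373 + 676) = √8976.3373 = 94.743534
L = 8 × 94.743534 = 757.948275
V = π·2.25² × L = 15.904313 × 757.948275 = 12054.646455

L=757.948 V=12054.646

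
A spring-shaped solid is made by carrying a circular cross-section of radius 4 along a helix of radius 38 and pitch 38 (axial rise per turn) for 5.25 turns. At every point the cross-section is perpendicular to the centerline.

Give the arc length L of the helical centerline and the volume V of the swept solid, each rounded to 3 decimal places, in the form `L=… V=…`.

L=1269.272 V=63800.564

2πR = 2π·38 = 238.761042
per-turn = √(238.761042² + 38²) = √(57006.8350 + 1444) = √58450.8350 = 241.766075
L = 5.25 × 241.766075 = 1269.271894
V = π·4² × L = 50.265482 × 1269.271894 = 63800.564109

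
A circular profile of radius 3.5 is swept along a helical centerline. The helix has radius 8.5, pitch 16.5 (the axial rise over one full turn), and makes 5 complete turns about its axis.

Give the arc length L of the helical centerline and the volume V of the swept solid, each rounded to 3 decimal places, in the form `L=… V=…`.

2πR = 2π·8.5 = 53.407075
per-turn = √(53.407075² + 16.5²) = √(2852.3157 + 272.25) = √3124.5657 = 55.897815
L = 5 × 55.897815 = 279.489073
V = π·3.5² × L = 38.484510 × 279.489073 = 10756.000018

L=279.489 V=10756.000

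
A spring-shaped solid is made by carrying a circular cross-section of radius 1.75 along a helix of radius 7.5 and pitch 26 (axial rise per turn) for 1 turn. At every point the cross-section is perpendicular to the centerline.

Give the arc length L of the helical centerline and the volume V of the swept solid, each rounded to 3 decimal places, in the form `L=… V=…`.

L=53.821 V=517.815

2πR = 2π·7.5 = 47.123890
per-turn = √(47.123890² + 26²) = √(2220.6610 + 676) = √2896.6610 = 53.820637
L = 1 × 53.820637 = 53.820637
V = π·1.75² × L = 9.621128 × 53.820637 = 517.815213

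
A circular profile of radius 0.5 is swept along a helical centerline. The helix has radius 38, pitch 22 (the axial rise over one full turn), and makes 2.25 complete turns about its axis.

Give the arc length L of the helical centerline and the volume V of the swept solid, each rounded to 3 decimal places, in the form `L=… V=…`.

L=539.488 V=423.713

2πR = 2π·38 = 238.761042
per-turn = √(238.761042² + 22²) = √(57006.8350 + 484) = √57490.8350 = 239.772465
L = 2.25 × 239.772465 = 539.488046
V = π·0.5² × L = 0.785398 × 539.488046 = 423.712921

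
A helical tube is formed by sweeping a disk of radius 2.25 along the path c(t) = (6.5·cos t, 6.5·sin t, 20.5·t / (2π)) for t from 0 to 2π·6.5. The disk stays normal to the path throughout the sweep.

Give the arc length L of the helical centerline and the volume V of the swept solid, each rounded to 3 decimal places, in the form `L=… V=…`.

2πR = 2π·6.5 = 40.840704
per-turn = √(40.840704² + 20.5²) = √(1667.9631 + 420.25) = √2088.2131 = 45.696971
L = 6.5 × 45.696971 = 297.030310
V = π·2.25² × L = 15.904313 × 297.030310 = 4724.062971

L=297.030 V=4724.063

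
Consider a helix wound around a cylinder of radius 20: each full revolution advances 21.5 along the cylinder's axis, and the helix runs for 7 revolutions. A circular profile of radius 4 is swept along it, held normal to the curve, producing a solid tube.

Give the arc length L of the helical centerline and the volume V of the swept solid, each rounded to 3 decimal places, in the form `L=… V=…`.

2πR = 2π·20 = 125.663706
per-turn = √(125.663706² + 21.5²) = √(15791.3670 + 462.25) = √16253.6170 = 127.489674
L = 7 × 127.489674 = 892.427720
V = π·4² × L = 50.265482 × 892.427720 = 44858.309894

L=892.428 V=44858.310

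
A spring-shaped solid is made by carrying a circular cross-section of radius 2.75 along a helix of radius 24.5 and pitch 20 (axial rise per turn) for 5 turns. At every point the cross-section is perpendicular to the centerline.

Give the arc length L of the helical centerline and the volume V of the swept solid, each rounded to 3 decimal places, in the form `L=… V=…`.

L=776.159 V=18440.217

2πR = 2π·24.5 = 153.938040
per-turn = √(153.938040² + 20²) = √(23696.9202 + 400) = √24096.9202 = 155.231827
L = 5 × 155.231827 = 776.159136
V = π·2.75² × L = 23.758294 × 776.159136 = 18440.217284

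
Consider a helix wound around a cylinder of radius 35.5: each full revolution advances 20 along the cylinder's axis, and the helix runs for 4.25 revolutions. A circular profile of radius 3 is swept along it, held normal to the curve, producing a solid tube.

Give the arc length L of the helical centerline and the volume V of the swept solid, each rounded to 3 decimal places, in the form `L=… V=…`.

L=951.779 V=26910.909

2πR = 2π·35.5 = 223.053078
per-turn = √(223.053078² + 20²) = √(49752.6758 + 400) = √50152.6758 = 223.947931
L = 4.25 × 223.947931 = 951.778707
V = π·3² × L = 28.274334 × 951.778707 = 26910.908933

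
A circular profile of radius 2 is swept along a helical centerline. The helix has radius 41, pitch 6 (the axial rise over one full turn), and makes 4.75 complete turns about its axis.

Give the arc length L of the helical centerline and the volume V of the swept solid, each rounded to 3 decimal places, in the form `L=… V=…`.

L=1223.982 V=15381.014

2πR = 2π·41 = 257.610598
per-turn = √(257.610598² + 6²) = √(66363.2200 + 36) = √66399.2200 = 257.680461
L = 4.75 × 257.680461 = 1223.982190
V = π·2² × L = 12.566371 × 1223.982190 = 15381.013823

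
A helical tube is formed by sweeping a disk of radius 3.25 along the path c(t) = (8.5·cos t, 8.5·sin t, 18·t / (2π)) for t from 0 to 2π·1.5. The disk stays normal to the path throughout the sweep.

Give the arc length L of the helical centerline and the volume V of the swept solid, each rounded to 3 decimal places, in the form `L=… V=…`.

2πR = 2π·8.5 = 53.407075
per-turn = √(53.407075² + 18²) = √(2852.3157 + 324) = √3176.3157 = 56.358812
L = 1.5 × 56.358812 = 84.538218
V = π·3.25² × L = 33.183072 × 84.538218 = 2805.237801

L=84.538 V=2805.238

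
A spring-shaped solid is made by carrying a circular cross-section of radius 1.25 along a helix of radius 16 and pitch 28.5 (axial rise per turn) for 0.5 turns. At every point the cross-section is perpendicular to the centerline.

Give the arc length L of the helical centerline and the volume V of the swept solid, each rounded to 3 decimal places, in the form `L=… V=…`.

2πR = 2π·16 = 100.530965
per-turn = √(100.530965² + 28.5²) = √(10106.4749 + 812.25) = √10918.7249 = 104.492703
L = 0.5 × 104.492703 = 52.246351
V = π·1.25² × L = 4.908739 × 52.246351 = 256.463677

L=52.246 V=256.464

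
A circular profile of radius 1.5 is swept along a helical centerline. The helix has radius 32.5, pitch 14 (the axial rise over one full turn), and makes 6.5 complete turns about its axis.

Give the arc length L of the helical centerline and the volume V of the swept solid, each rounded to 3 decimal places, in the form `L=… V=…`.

L=1330.439 V=9404.317

2πR = 2π·32.5 = 204.203522
per-turn = √(204.203522² + 14²) = √(41699.0786 + 196) = √41895.0786 = 204.682873
L = 6.5 × 204.682873 = 1330.438676
V = π·1.5² × L = 7.068583 × 1330.438676 = 9404.316834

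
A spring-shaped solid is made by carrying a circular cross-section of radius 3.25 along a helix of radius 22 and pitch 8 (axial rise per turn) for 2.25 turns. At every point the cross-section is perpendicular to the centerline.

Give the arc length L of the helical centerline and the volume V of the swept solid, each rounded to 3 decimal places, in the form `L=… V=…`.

2πR = 2π·22 = 138.230077
per-turn = √(138.230077² + 8²) = √(19107.5541 + 64) = √19171.5541 = 138.461381
L = 2.25 × 138.461381 = 311.538108
V = π·3.25² × L = 33.183072 × 311.538108 = 10337.791594

L=311.538 V=10337.792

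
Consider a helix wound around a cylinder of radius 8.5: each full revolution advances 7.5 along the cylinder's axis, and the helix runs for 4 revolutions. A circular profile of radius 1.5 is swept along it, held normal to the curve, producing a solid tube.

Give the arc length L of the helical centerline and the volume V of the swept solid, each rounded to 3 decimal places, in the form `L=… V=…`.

L=215.724 V=1524.866

2πR = 2π·8.5 = 53.407075
per-turn = √(53.407075² + 7.5²) = √(2852.3157 + 56.25) = √2908.5657 = 53.931120
L = 4 × 53.931120 = 215.724479
V = π·1.5² × L = 7.068583 × 215.724479 = 1524.866485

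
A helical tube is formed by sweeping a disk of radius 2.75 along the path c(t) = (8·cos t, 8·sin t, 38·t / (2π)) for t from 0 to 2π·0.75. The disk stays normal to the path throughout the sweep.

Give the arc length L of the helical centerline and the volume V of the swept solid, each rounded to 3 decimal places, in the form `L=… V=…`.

2πR = 2π·8 = 50.265482
per-turn = √(50.265482² + 38²) = √(2526.6187 + 1444) = √3970.6187 = 63.012846
L = 0.75 × 63.012846 = 47.259634
V = π·2.75² × L = 23.758294 × 47.259634 = 1122.808307

L=47.260 V=1122.808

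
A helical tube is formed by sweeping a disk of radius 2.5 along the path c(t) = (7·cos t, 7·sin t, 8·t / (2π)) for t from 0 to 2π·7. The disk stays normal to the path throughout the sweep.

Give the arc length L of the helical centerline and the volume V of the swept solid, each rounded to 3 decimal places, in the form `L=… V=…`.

2πR = 2π·7 = 43.982297
per-turn = √(43.982297² + 8²) = √(1934.4425 + 64) = √1998.4425 = 44.703942
L = 7 × 44.703942 = 312.927597
V = π·2.5² × L = 19.634954 × 312.927597 = 6144.318990

L=312.928 V=6144.319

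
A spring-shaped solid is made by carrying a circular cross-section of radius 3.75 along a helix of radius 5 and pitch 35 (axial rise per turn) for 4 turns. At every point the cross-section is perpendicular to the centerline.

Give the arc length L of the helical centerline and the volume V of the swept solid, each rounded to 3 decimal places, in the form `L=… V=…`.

2πR = 2π·5 = 31.415927
per-turn = √(31.415927² + 35²) = √(986.9604 + 1225) = √2211.9604 = 47.031483
L = 4 × 47.031483 = 188.125934
V = π·3.75² × L = 44.178647 × 188.125934 = 8311.149171

L=188.126 V=8311.149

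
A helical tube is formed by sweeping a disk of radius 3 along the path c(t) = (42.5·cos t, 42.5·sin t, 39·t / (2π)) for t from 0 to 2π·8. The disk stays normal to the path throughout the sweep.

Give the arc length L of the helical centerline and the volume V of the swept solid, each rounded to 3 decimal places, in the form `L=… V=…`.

L=2158.946 V=61042.768

2πR = 2π·42.5 = 267.035376
per-turn = √(267.035376² + 39²) = √(71307.8918 + 1521) = √72828.8918 = 269.868286
L = 8 × 269.868286 = 2158.946288
V = π·3² × L = 28.274334 × 2158.946288 = 61042.768185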